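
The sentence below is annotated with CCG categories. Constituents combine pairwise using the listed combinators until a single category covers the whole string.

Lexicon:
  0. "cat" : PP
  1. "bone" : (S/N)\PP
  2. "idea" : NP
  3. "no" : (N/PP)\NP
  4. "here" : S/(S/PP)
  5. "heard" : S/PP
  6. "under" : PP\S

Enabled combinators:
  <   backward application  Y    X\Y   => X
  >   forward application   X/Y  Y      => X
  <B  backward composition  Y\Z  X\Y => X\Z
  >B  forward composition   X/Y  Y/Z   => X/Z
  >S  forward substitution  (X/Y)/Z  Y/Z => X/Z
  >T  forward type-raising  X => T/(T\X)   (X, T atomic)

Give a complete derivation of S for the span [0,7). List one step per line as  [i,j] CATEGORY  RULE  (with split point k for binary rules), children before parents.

[0,1] PP  lex  "cat"
[1,2] (S/N)\PP  lex  "bone"
[0,2] S/N  <  k=1
[2,3] NP  lex  "idea"
[3,4] (N/PP)\NP  lex  "no"
[2,4] N/PP  <  k=3
[0,4] S/PP  >B  k=2
[4,5] S/(S/PP)  lex  "here"
[5,6] S/PP  lex  "heard"
[4,6] S  >  k=5
[6,7] PP\S  lex  "under"
[4,7] PP  <  k=6
[0,7] S  >  k=4

[0,7] S   >
  [0,4] S/PP   >B
    [0,2] S/N   <
      [0,1] "cat" : PP
      [1,2] "bone" : (S/N)\PP
    [2,4] N/PP   <
      [2,3] "idea" : NP
      [3,4] "no" : (N/PP)\NP
  [4,7] PP   <
    [4,6] S   >
      [4,5] "here" : S/(S/PP)
      [5,6] "heard" : S/PP
    [6,7] "under" : PP\S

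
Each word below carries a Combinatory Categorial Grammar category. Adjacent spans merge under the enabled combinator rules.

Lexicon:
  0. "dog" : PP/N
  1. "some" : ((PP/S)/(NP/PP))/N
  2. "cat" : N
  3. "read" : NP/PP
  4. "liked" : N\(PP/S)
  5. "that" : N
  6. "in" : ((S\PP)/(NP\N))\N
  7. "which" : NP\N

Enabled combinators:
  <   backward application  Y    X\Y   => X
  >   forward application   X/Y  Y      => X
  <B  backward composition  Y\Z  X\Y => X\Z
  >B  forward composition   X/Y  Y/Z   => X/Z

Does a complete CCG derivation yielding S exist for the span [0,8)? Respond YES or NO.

YES

[0,8] S   <
  [0,5] PP   >
    [0,1] "dog" : PP/N
    [1,5] N   <
      [1,4] PP/S   >
        [1,3] (PP/S)/(NP/PP)   >
          [1,2] "some" : ((PP/S)/(NP/PP))/N
          [2,3] "cat" : N
        [3,4] "read" : NP/PP
      [4,5] "liked" : N\(PP/S)
  [5,8] S\PP   >
    [5,7] (S\PP)/(NP\N)   <
      [5,6] "that" : N
      [6,7] "in" : ((S\PP)/(NP\N))\N
    [7,8] "which" : NP\N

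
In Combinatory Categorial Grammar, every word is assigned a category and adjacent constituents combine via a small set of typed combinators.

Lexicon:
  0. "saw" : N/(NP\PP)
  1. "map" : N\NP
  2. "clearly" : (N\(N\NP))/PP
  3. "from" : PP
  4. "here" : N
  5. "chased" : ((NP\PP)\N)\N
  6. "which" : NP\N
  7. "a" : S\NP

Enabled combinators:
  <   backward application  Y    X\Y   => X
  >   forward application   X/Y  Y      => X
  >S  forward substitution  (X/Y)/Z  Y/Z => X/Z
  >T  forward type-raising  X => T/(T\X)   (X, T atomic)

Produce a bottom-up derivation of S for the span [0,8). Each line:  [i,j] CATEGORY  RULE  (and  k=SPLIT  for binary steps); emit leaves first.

[0,1] N/(NP\PP)  lex  "saw"
[1,2] N\NP  lex  "map"
[2,3] (N\(N\NP))/PP  lex  "clearly"
[3,4] PP  lex  "from"
[2,4] N\(N\NP)  >  k=3
[1,4] N  <  k=2
[4,5] N  lex  "here"
[5,6] ((NP\PP)\N)\N  lex  "chased"
[4,6] (NP\PP)\N  <  k=5
[1,6] NP\PP  <  k=4
[0,6] N  >  k=1
[6,7] NP\N  lex  "which"
[0,7] NP  <  k=6
[7,8] S\NP  lex  "a"
[0,8] S  <  k=7

[0,8] S   <
  [0,7] NP   <
    [0,6] N   >
      [0,1] "saw" : N/(NP\PP)
      [1,6] NP\PP   <
        [1,4] N   <
          [1,2] "map" : N\NP
          [2,4] N\(N\NP)   >
            [2,3] "clearly" : (N\(N\NP))/PP
            [3,4] "from" : PP
        [4,6] (NP\PP)\N   <
          [4,5] "here" : N
          [5,6] "chased" : ((NP\PP)\N)\N
    [6,7] "which" : NP\N
  [7,8] "a" : S\NP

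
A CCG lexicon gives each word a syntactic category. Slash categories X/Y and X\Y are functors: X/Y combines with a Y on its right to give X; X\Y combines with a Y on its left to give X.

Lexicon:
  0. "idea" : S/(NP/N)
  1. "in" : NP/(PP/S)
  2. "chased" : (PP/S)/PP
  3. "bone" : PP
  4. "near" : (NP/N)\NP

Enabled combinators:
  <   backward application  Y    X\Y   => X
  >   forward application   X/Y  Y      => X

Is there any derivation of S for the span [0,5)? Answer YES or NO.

[0,5] S   >
  [0,1] "idea" : S/(NP/N)
  [1,5] NP/N   <
    [1,4] NP   >
      [1,2] "in" : NP/(PP/S)
      [2,4] PP/S   >
        [2,3] "chased" : (PP/S)/PP
        [3,4] "bone" : PP
    [4,5] "near" : (NP/N)\NP

YES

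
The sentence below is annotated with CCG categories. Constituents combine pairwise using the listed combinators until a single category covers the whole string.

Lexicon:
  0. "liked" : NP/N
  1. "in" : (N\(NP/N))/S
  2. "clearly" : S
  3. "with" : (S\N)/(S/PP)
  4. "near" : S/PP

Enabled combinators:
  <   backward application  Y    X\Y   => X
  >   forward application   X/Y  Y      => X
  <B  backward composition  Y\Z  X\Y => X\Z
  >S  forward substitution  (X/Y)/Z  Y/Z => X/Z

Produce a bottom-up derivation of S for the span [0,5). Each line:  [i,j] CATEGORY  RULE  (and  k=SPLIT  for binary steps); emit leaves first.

[0,5] S   <
  [0,3] N   <
    [0,1] "liked" : NP/N
    [1,3] N\(NP/N)   >
      [1,2] "in" : (N\(NP/N))/S
      [2,3] "clearly" : S
  [3,5] S\N   >
    [3,4] "with" : (S\N)/(S/PP)
    [4,5] "near" : S/PP

[0,1] NP/N  lex  "liked"
[1,2] (N\(NP/N))/S  lex  "in"
[2,3] S  lex  "clearly"
[1,3] N\(NP/N)  >  k=2
[0,3] N  <  k=1
[3,4] (S\N)/(S/PP)  lex  "with"
[4,5] S/PP  lex  "near"
[3,5] S\N  >  k=4
[0,5] S  <  k=3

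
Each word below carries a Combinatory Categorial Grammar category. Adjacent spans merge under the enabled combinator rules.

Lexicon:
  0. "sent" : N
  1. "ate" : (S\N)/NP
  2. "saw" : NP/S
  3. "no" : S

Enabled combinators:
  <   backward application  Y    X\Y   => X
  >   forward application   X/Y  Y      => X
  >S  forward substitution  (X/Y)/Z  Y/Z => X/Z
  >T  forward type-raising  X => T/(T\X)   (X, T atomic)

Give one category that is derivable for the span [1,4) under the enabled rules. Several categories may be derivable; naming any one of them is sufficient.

S\N

[0,4] S   <
  [0,1] "sent" : N
  [1,4] S\N   >
    [1,2] "ate" : (S\N)/NP
    [2,4] NP   >
      [2,3] "saw" : NP/S
      [3,4] "no" : S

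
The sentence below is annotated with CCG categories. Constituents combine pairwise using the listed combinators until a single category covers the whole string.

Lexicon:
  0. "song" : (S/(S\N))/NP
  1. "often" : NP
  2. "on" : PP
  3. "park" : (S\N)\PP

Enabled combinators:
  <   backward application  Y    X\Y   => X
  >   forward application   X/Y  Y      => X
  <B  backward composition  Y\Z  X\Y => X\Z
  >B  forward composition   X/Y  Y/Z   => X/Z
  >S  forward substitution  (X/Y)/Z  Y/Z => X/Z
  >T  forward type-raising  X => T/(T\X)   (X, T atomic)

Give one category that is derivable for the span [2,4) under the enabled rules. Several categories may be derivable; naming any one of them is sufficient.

[0,4] S   >
  [0,2] S/(S\N)   >
    [0,1] "song" : (S/(S\N))/NP
    [1,2] "often" : NP
  [2,4] S\N   <
    [2,3] "on" : PP
    [3,4] "park" : (S\N)\PP

S\N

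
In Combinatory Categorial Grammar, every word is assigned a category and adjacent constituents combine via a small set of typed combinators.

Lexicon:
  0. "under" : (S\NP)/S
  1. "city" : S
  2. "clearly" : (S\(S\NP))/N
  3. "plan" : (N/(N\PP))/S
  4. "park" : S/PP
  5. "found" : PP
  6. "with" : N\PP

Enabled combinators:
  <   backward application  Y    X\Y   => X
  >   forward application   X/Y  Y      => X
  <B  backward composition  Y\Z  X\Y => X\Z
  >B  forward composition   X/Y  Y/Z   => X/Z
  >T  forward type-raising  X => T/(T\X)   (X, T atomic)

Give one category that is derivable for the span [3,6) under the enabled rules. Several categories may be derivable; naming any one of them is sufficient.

N/(N\PP)

[0,7] S   <
  [0,2] S\NP   >
    [0,1] "under" : (S\NP)/S
    [1,2] "city" : S
  [2,7] S\(S\NP)   >
    [2,3] "clearly" : (S\(S\NP))/N
    [3,7] N   >
      [3,6] N/(N\PP)   >
        [3,4] "plan" : (N/(N\PP))/S
        [4,6] S   >
          [4,5] "park" : S/PP
          [5,6] "found" : PP
      [6,7] "with" : N\PP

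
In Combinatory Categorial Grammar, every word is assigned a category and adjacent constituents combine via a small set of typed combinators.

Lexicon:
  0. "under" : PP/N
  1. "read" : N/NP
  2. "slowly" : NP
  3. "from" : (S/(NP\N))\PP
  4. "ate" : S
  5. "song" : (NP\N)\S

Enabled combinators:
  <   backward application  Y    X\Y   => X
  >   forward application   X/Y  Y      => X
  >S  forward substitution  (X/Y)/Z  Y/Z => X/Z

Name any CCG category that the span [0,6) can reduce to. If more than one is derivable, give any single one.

S

[0,6] S   >
  [0,4] S/(NP\N)   <
    [0,3] PP   >
      [0,1] "under" : PP/N
      [1,3] N   >
        [1,2] "read" : N/NP
        [2,3] "slowly" : NP
    [3,4] "from" : (S/(NP\N))\PP
  [4,6] NP\N   <
    [4,5] "ate" : S
    [5,6] "song" : (NP\N)\S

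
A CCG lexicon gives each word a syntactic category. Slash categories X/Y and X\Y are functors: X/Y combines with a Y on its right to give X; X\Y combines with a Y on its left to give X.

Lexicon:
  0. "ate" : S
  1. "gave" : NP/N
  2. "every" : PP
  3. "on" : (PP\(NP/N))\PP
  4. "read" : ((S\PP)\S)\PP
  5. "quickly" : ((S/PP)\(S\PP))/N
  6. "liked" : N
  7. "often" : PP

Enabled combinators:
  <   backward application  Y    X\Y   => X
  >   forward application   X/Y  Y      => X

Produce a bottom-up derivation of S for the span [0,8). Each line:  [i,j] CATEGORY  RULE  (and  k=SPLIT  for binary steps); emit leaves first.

[0,1] S  lex  "ate"
[1,2] NP/N  lex  "gave"
[2,3] PP  lex  "every"
[3,4] (PP\(NP/N))\PP  lex  "on"
[2,4] PP\(NP/N)  <  k=3
[1,4] PP  <  k=2
[4,5] ((S\PP)\S)\PP  lex  "read"
[1,5] (S\PP)\S  <  k=4
[0,5] S\PP  <  k=1
[5,6] ((S/PP)\(S\PP))/N  lex  "quickly"
[6,7] N  lex  "liked"
[5,7] (S/PP)\(S\PP)  >  k=6
[0,7] S/PP  <  k=5
[7,8] PP  lex  "often"
[0,8] S  >  k=7

[0,8] S   >
  [0,7] S/PP   <
    [0,5] S\PP   <
      [0,1] "ate" : S
      [1,5] (S\PP)\S   <
        [1,4] PP   <
          [1,2] "gave" : NP/N
          [2,4] PP\(NP/N)   <
            [2,3] "every" : PP
            [3,4] "on" : (PP\(NP/N))\PP
        [4,5] "read" : ((S\PP)\S)\PP
    [5,7] (S/PP)\(S\PP)   >
      [5,6] "quickly" : ((S/PP)\(S\PP))/N
      [6,7] "liked" : N
  [7,8] "often" : PP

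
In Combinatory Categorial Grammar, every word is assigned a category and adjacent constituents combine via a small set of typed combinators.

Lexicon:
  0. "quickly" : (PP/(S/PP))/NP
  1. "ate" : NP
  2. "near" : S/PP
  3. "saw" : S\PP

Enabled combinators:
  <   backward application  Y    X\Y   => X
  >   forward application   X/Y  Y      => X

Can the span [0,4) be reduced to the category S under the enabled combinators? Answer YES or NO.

[0,4] S   <
  [0,3] PP   >
    [0,2] PP/(S/PP)   >
      [0,1] "quickly" : (PP/(S/PP))/NP
      [1,2] "ate" : NP
    [2,3] "near" : S/PP
  [3,4] "saw" : S\PP

YES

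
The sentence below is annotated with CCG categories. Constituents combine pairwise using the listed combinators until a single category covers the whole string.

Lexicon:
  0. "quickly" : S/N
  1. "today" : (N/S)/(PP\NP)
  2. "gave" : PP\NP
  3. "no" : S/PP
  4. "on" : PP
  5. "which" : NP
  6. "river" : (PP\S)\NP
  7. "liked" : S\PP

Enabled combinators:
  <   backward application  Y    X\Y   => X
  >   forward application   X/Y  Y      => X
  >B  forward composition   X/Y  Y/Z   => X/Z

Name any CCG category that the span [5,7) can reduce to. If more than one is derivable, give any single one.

PP\S

[0,8] S   <
  [0,7] PP   <
    [0,5] S   >
      [0,1] "quickly" : S/N
      [1,5] N   >
        [1,3] N/S   >
          [1,2] "today" : (N/S)/(PP\NP)
          [2,3] "gave" : PP\NP
        [3,5] S   >
          [3,4] "no" : S/PP
          [4,5] "on" : PP
    [5,7] PP\S   <
      [5,6] "which" : NP
      [6,7] "river" : (PP\S)\NP
  [7,8] "liked" : S\PP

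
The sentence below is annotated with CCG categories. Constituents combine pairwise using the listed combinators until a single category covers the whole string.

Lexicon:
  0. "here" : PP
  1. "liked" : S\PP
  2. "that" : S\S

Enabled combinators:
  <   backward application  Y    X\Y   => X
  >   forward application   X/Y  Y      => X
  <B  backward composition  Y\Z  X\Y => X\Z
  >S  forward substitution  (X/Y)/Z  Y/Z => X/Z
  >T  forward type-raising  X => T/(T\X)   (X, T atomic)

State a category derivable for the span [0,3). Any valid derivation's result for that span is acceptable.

[0,3] S   >
  [0,1] S/(S\PP)   >T
    [0,1] "here" : PP
  [1,3] S\PP   <B
    [1,2] "liked" : S\PP
    [2,3] "that" : S\S

S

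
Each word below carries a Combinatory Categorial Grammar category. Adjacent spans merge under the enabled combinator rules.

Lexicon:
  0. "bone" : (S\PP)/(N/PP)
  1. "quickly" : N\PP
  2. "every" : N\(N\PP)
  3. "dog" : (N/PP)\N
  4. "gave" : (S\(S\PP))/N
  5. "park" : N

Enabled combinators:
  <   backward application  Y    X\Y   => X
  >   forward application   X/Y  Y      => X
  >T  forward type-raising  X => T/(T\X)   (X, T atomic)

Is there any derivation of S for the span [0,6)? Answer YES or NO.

YES

[0,6] S   <
  [0,4] S\PP   >
    [0,1] "bone" : (S\PP)/(N/PP)
    [1,4] N/PP   <
      [1,3] N   <
        [1,2] "quickly" : N\PP
        [2,3] "every" : N\(N\PP)
      [3,4] "dog" : (N/PP)\N
  [4,6] S\(S\PP)   >
    [4,5] "gave" : (S\(S\PP))/N
    [5,6] "park" : N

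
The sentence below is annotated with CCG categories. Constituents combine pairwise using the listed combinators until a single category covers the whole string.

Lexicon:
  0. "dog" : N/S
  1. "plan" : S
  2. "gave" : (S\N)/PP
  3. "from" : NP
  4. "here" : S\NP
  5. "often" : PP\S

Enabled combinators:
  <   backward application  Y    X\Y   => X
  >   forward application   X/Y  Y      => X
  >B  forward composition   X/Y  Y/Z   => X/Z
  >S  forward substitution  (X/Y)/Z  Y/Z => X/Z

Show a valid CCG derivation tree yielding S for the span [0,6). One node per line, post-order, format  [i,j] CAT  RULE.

[0,6] S   <
  [0,2] N   >
    [0,1] "dog" : N/S
    [1,2] "plan" : S
  [2,6] S\N   >
    [2,3] "gave" : (S\N)/PP
    [3,6] PP   <
      [3,5] S   <
        [3,4] "from" : NP
        [4,5] "here" : S\NP
      [5,6] "often" : PP\S

[0,1] N/S  lex  "dog"
[1,2] S  lex  "plan"
[0,2] N  >  k=1
[2,3] (S\N)/PP  lex  "gave"
[3,4] NP  lex  "from"
[4,5] S\NP  lex  "here"
[3,5] S  <  k=4
[5,6] PP\S  lex  "often"
[3,6] PP  <  k=5
[2,6] S\N  >  k=3
[0,6] S  <  k=2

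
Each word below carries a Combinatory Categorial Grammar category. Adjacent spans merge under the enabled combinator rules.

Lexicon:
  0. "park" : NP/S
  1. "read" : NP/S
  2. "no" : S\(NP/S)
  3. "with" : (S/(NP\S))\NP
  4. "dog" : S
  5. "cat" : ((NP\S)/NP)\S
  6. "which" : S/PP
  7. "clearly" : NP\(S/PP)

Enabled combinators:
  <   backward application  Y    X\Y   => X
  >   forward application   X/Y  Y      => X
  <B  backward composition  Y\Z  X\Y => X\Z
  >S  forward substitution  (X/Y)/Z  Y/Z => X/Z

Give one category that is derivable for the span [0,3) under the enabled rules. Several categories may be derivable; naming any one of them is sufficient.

NP

[0,8] S   >
  [0,4] S/(NP\S)   <
    [0,3] NP   >
      [0,1] "park" : NP/S
      [1,3] S   <
        [1,2] "read" : NP/S
        [2,3] "no" : S\(NP/S)
    [3,4] "with" : (S/(NP\S))\NP
  [4,8] NP\S   >
    [4,6] (NP\S)/NP   <
      [4,5] "dog" : S
      [5,6] "cat" : ((NP\S)/NP)\S
    [6,8] NP   <
      [6,7] "which" : S/PP
      [7,8] "clearly" : NP\(S/PP)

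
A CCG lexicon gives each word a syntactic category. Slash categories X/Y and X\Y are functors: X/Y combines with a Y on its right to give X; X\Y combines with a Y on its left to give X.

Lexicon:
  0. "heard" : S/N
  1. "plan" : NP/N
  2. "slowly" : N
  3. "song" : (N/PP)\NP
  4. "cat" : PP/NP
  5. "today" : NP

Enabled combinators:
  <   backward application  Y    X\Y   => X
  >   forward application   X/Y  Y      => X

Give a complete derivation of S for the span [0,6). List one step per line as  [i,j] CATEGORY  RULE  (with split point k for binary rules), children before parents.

[0,6] S   >
  [0,1] "heard" : S/N
  [1,6] N   >
    [1,4] N/PP   <
      [1,3] NP   >
        [1,2] "plan" : NP/N
        [2,3] "slowly" : N
      [3,4] "song" : (N/PP)\NP
    [4,6] PP   >
      [4,5] "cat" : PP/NP
      [5,6] "today" : NP

[0,1] S/N  lex  "heard"
[1,2] NP/N  lex  "plan"
[2,3] N  lex  "slowly"
[1,3] NP  >  k=2
[3,4] (N/PP)\NP  lex  "song"
[1,4] N/PP  <  k=3
[4,5] PP/NP  lex  "cat"
[5,6] NP  lex  "today"
[4,6] PP  >  k=5
[1,6] N  >  k=4
[0,6] S  >  k=1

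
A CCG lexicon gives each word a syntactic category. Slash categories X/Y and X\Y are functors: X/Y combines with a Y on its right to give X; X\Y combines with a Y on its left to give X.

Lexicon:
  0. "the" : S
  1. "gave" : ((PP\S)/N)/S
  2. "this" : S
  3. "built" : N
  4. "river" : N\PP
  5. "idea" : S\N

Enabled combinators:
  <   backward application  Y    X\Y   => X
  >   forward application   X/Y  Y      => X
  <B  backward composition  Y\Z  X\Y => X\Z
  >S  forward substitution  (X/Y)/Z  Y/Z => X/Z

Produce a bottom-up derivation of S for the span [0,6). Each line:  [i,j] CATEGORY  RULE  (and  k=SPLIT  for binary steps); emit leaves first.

[0,1] S  lex  "the"
[1,2] ((PP\S)/N)/S  lex  "gave"
[2,3] S  lex  "this"
[1,3] (PP\S)/N  >  k=2
[3,4] N  lex  "built"
[1,4] PP\S  >  k=3
[0,4] PP  <  k=1
[4,5] N\PP  lex  "river"
[5,6] S\N  lex  "idea"
[4,6] S\PP  <B  k=5
[0,6] S  <  k=4

[0,6] S   <
  [0,4] PP   <
    [0,1] "the" : S
    [1,4] PP\S   >
      [1,3] (PP\S)/N   >
        [1,2] "gave" : ((PP\S)/N)/S
        [2,3] "this" : S
      [3,4] "built" : N
  [4,6] S\PP   <B
    [4,5] "river" : N\PP
    [5,6] "idea" : S\N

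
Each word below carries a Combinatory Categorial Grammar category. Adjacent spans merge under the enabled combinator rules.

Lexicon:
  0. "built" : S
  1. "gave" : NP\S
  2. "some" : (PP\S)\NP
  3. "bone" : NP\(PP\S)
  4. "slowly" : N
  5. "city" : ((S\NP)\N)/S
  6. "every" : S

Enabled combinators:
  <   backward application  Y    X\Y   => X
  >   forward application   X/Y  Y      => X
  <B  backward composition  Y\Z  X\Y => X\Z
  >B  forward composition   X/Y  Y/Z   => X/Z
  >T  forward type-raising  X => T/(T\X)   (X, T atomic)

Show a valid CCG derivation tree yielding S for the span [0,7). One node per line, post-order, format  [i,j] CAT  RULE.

[0,7] S   <
  [0,4] NP   <
    [0,1] "built" : S
    [1,4] NP\S   <B
      [1,2] "gave" : NP\S
      [2,4] NP\NP   <B
        [2,3] "some" : (PP\S)\NP
        [3,4] "bone" : NP\(PP\S)
  [4,7] S\NP   <
    [4,5] "slowly" : N
    [5,7] (S\NP)\N   >
      [5,6] "city" : ((S\NP)\N)/S
      [6,7] "every" : S

[0,1] S  lex  "built"
[1,2] NP\S  lex  "gave"
[2,3] (PP\S)\NP  lex  "some"
[3,4] NP\(PP\S)  lex  "bone"
[2,4] NP\NP  <B  k=3
[1,4] NP\S  <B  k=2
[0,4] NP  <  k=1
[4,5] N  lex  "slowly"
[5,6] ((S\NP)\N)/S  lex  "city"
[6,7] S  lex  "every"
[5,7] (S\NP)\N  >  k=6
[4,7] S\NP  <  k=5
[0,7] S  <  k=4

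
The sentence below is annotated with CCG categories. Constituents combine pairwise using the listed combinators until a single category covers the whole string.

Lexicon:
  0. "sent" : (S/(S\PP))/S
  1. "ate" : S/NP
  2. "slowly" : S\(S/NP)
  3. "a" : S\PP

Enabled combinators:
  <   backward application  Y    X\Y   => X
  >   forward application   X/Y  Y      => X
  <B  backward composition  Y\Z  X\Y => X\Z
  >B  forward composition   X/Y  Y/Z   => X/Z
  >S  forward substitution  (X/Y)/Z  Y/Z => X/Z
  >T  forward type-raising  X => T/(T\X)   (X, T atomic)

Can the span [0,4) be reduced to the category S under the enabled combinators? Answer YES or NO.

[0,4] S   >
  [0,3] S/(S\PP)   >
    [0,1] "sent" : (S/(S\PP))/S
    [1,3] S   <
      [1,2] "ate" : S/NP
      [2,3] "slowly" : S\(S/NP)
  [3,4] "a" : S\PP

YES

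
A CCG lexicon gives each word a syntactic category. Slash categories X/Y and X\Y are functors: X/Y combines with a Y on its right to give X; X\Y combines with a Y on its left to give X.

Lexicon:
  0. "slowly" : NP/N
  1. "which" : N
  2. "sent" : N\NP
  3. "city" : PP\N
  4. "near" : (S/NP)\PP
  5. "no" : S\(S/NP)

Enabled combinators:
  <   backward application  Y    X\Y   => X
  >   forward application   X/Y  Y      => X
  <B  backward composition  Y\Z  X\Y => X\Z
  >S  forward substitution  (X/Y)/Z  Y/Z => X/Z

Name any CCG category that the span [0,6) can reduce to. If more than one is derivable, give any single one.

[0,6] S   <
  [0,2] NP   >
    [0,1] "slowly" : NP/N
    [1,2] "which" : N
  [2,6] S\NP   <B
    [2,4] PP\NP   <B
      [2,3] "sent" : N\NP
      [3,4] "city" : PP\N
    [4,6] S\PP   <B
      [4,5] "near" : (S/NP)\PP
      [5,6] "no" : S\(S/NP)

S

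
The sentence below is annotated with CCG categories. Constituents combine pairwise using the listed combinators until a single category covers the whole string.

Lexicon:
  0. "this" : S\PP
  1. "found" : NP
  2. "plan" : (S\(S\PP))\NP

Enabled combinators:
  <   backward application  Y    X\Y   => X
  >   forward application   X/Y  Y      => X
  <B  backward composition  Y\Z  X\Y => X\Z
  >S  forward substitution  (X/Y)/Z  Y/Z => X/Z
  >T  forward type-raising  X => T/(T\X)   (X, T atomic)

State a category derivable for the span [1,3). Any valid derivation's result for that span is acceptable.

[0,3] S   <
  [0,1] "this" : S\PP
  [1,3] S\(S\PP)   <
    [1,2] "found" : NP
    [2,3] "plan" : (S\(S\PP))\NP

S\(S\PP)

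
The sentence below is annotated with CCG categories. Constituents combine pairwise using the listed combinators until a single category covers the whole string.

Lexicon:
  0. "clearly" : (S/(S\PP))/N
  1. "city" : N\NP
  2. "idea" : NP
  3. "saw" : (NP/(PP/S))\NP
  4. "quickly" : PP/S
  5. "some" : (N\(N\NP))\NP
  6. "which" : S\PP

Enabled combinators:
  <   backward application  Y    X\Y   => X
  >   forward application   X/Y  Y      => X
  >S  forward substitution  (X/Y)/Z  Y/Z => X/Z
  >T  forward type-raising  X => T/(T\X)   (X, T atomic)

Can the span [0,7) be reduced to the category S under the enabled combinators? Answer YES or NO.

YES

[0,7] S   >
  [0,6] S/(S\PP)   >
    [0,1] "clearly" : (S/(S\PP))/N
    [1,6] N   <
      [1,2] "city" : N\NP
      [2,6] N\(N\NP)   <
        [2,5] NP   >
          [2,4] NP/(PP/S)   <
            [2,3] "idea" : NP
            [3,4] "saw" : (NP/(PP/S))\NP
          [4,5] "quickly" : PP/S
        [5,6] "some" : (N\(N\NP))\NP
  [6,7] "which" : S\PP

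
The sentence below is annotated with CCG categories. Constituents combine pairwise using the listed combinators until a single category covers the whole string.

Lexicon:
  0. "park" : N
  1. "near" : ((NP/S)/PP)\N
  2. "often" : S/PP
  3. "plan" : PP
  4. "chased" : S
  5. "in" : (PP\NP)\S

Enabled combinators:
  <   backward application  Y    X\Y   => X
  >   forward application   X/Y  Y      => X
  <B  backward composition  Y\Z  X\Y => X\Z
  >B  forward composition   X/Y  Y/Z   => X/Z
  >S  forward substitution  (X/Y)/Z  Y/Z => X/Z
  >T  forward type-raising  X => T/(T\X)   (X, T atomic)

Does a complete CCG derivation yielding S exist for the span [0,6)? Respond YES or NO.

NO

N ((NP/S)/PP)\N S/PP PP S (PP\NP)\S
CKY chart[0,6] = {N/(N\PP), NP/(NP\PP), PP, PP/(PP\PP), S/(S\PP)}; S ∉ chart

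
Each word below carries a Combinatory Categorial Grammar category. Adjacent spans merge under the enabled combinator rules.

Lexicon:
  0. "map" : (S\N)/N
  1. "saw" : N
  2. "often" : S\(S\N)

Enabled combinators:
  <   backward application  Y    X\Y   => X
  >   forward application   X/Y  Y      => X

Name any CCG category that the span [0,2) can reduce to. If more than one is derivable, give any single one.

S\N

[0,3] S   <
  [0,2] S\N   >
    [0,1] "map" : (S\N)/N
    [1,2] "saw" : N
  [2,3] "often" : S\(S\N)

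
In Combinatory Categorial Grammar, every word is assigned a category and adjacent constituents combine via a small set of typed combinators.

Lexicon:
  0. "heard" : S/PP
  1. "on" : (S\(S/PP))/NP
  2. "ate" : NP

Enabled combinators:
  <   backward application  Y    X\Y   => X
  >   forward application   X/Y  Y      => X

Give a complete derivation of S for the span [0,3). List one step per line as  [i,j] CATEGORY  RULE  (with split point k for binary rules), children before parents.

[0,1] S/PP  lex  "heard"
[1,2] (S\(S/PP))/NP  lex  "on"
[2,3] NP  lex  "ate"
[1,3] S\(S/PP)  >  k=2
[0,3] S  <  k=1

[0,3] S   <
  [0,1] "heard" : S/PP
  [1,3] S\(S/PP)   >
    [1,2] "on" : (S\(S/PP))/NP
    [2,3] "ate" : NP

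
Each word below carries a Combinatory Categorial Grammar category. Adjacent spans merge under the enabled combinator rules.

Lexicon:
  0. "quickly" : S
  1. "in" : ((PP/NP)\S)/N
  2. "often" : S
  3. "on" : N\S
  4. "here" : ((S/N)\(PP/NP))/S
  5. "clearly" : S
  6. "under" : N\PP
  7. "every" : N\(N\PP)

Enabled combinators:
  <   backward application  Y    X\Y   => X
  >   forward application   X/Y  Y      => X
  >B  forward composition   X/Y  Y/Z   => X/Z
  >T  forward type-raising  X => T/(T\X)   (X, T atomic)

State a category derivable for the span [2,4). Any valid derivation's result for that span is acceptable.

[0,8] S   >
  [0,6] S/N   <
    [0,4] PP/NP   <
      [0,1] "quickly" : S
      [1,4] (PP/NP)\S   >
        [1,2] "in" : ((PP/NP)\S)/N
        [2,4] N   <
          [2,3] "often" : S
          [3,4] "on" : N\S
    [4,6] (S/N)\(PP/NP)   >
      [4,5] "here" : ((S/N)\(PP/NP))/S
      [5,6] "clearly" : S
  [6,8] N   <
    [6,7] "under" : N\PP
    [7,8] "every" : N\(N\PP)

N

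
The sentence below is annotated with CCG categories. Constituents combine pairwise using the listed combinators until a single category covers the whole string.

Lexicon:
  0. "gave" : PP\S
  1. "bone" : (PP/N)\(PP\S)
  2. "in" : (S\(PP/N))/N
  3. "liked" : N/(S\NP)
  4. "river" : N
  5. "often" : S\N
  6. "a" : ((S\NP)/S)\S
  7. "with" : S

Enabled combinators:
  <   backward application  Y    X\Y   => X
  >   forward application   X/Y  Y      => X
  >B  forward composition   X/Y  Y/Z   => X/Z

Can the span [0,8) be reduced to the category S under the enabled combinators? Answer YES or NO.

[0,8] S   <
  [0,2] PP/N   <
    [0,1] "gave" : PP\S
    [1,2] "bone" : (PP/N)\(PP\S)
  [2,8] S\(PP/N)   >
    [2,3] "in" : (S\(PP/N))/N
    [3,8] N   >
      [3,4] "liked" : N/(S\NP)
      [4,8] S\NP   >
        [4,7] (S\NP)/S   <
          [4,6] S   <
            [4,5] "river" : N
            [5,6] "often" : S\N
          [6,7] "a" : ((S\NP)/S)\S
        [7,8] "with" : S

YES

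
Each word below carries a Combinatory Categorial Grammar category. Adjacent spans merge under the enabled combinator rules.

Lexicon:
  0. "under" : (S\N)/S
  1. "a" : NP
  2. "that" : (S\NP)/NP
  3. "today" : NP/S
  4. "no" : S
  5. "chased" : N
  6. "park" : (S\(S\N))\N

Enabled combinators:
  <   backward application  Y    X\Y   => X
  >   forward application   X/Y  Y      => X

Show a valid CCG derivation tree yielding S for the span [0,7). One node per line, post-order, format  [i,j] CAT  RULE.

[0,1] (S\N)/S  lex  "under"
[1,2] NP  lex  "a"
[2,3] (S\NP)/NP  lex  "that"
[3,4] NP/S  lex  "today"
[4,5] S  lex  "no"
[3,5] NP  >  k=4
[2,5] S\NP  >  k=3
[1,5] S  <  k=2
[0,5] S\N  >  k=1
[5,6] N  lex  "chased"
[6,7] (S\(S\N))\N  lex  "park"
[5,7] S\(S\N)  <  k=6
[0,7] S  <  k=5

[0,7] S   <
  [0,5] S\N   >
    [0,1] "under" : (S\N)/S
    [1,5] S   <
      [1,2] "a" : NP
      [2,5] S\NP   >
        [2,3] "that" : (S\NP)/NP
        [3,5] NP   >
          [3,4] "today" : NP/S
          [4,5] "no" : S
  [5,7] S\(S\N)   <
    [5,6] "chased" : N
    [6,7] "park" : (S\(S\N))\N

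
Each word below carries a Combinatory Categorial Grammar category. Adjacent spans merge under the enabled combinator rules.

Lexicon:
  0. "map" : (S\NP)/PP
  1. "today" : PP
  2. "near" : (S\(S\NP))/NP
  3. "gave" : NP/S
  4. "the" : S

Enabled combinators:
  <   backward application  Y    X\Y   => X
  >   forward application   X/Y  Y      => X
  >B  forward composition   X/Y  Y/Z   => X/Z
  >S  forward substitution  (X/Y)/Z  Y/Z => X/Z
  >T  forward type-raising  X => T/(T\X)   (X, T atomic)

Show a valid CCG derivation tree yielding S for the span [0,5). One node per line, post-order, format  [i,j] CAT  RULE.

[0,5] S   <
  [0,2] S\NP   >
    [0,1] "map" : (S\NP)/PP
    [1,2] "today" : PP
  [2,5] S\(S\NP)   >
    [2,3] "near" : (S\(S\NP))/NP
    [3,5] NP   >
      [3,4] "gave" : NP/S
      [4,5] "the" : S

[0,1] (S\NP)/PP  lex  "map"
[1,2] PP  lex  "today"
[0,2] S\NP  >  k=1
[2,3] (S\(S\NP))/NP  lex  "near"
[3,4] NP/S  lex  "gave"
[4,5] S  lex  "the"
[3,5] NP  >  k=4
[2,5] S\(S\NP)  >  k=3
[0,5] S  <  k=2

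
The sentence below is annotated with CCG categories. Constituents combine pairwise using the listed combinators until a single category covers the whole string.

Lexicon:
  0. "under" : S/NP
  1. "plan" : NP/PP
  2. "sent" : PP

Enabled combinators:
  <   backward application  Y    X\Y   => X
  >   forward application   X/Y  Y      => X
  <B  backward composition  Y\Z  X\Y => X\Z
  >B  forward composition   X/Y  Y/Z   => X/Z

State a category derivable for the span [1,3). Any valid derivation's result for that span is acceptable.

NP

[0,3] S   >
  [0,1] "under" : S/NP
  [1,3] NP   >
    [1,2] "plan" : NP/PP
    [2,3] "sent" : PP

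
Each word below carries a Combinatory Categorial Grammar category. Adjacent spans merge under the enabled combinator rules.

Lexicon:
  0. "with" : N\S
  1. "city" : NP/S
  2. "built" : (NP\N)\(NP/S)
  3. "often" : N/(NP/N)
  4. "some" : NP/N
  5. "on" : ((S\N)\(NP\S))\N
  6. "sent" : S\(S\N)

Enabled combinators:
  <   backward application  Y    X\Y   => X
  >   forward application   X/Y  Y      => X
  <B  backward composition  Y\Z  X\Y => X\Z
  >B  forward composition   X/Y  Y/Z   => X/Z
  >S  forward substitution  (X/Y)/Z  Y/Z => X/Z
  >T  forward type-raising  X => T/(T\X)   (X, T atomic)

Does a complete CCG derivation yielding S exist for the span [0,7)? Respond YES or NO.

YES

[0,7] S   <
  [0,6] S\N   <
    [0,3] NP\S   <B
      [0,1] "with" : N\S
      [1,3] NP\N   <
        [1,2] "city" : NP/S
        [2,3] "built" : (NP\N)\(NP/S)
    [3,6] (S\N)\(NP\S)   <
      [3,5] N   >
        [3,4] "often" : N/(NP/N)
        [4,5] "some" : NP/N
      [5,6] "on" : ((S\N)\(NP\S))\N
  [6,7] "sent" : S\(S\N)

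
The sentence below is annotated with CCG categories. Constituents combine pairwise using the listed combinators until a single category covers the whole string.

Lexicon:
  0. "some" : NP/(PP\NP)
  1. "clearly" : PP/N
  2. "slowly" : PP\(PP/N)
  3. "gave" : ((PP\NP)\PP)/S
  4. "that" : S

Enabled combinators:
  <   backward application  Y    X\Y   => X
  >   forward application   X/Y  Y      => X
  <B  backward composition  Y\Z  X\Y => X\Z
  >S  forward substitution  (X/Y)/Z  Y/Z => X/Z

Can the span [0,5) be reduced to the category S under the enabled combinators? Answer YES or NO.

NO

NP/(PP\NP) PP/N PP\(PP/N) ((PP\NP)\PP)/S S
CKY chart[0,5] = {NP}; S ∉ chart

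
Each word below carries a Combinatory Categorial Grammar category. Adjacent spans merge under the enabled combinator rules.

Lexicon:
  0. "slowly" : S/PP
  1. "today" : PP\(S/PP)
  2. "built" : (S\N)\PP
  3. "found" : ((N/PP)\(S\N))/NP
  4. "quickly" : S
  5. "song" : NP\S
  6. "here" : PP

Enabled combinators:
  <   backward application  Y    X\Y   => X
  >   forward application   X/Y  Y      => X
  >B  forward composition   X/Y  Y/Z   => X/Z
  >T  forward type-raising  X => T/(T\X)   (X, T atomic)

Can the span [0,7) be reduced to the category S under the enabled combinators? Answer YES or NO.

S/PP PP\(S/PP) (S\N)\PP ((N/PP)\(S\N))/NP S NP\S PP
CKY chart[0,7] = {N, N/(N\N), N/(PP\PP), NP/(NP\N), PP/(PP\N), S/(S\N)}; S ∉ chart

NO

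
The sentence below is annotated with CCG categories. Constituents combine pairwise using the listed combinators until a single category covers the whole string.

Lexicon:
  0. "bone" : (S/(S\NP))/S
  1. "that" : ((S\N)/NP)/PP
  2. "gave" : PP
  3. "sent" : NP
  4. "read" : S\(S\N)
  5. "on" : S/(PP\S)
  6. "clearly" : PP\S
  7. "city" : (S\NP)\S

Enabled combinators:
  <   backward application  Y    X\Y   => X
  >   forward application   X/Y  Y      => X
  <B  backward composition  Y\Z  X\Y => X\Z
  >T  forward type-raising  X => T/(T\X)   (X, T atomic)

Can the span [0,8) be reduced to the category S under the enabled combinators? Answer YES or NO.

YES

[0,8] S   >
  [0,5] S/(S\NP)   >
    [0,1] "bone" : (S/(S\NP))/S
    [1,5] S   <
      [1,4] S\N   >
        [1,3] (S\N)/NP   >
          [1,2] "that" : ((S\N)/NP)/PP
          [2,3] "gave" : PP
        [3,4] "sent" : NP
      [4,5] "read" : S\(S\N)
  [5,8] S\NP   <
    [5,7] S   >
      [5,6] "on" : S/(PP\S)
      [6,7] "clearly" : PP\S
    [7,8] "city" : (S\NP)\S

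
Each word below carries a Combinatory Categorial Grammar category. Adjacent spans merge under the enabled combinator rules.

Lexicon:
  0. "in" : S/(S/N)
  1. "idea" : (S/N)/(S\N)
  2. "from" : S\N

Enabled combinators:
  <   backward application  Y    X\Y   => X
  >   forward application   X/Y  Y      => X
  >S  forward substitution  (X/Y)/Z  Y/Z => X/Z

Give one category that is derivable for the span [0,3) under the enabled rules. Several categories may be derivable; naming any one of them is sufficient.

S

[0,3] S   >
  [0,1] "in" : S/(S/N)
  [1,3] S/N   >
    [1,2] "idea" : (S/N)/(S\N)
    [2,3] "from" : S\N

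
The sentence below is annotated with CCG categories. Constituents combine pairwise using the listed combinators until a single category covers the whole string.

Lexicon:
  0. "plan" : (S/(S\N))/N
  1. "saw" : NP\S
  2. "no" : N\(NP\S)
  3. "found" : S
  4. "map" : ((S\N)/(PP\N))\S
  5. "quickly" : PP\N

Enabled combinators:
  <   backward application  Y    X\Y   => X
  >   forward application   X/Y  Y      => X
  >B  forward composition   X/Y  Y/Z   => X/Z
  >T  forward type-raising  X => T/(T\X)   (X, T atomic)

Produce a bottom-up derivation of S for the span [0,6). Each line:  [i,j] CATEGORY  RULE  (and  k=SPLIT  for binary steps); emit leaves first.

[0,6] S   >
  [0,3] S/(S\N)   >
    [0,1] "plan" : (S/(S\N))/N
    [1,3] N   <
      [1,2] "saw" : NP\S
      [2,3] "no" : N\(NP\S)
  [3,6] S\N   >
    [3,5] (S\N)/(PP\N)   <
      [3,4] "found" : S
      [4,5] "map" : ((S\N)/(PP\N))\S
    [5,6] "quickly" : PP\N

[0,1] (S/(S\N))/N  lex  "plan"
[1,2] NP\S  lex  "saw"
[2,3] N\(NP\S)  lex  "no"
[1,3] N  <  k=2
[0,3] S/(S\N)  >  k=1
[3,4] S  lex  "found"
[4,5] ((S\N)/(PP\N))\S  lex  "map"
[3,5] (S\N)/(PP\N)  <  k=4
[5,6] PP\N  lex  "quickly"
[3,6] S\N  >  k=5
[0,6] S  >  k=3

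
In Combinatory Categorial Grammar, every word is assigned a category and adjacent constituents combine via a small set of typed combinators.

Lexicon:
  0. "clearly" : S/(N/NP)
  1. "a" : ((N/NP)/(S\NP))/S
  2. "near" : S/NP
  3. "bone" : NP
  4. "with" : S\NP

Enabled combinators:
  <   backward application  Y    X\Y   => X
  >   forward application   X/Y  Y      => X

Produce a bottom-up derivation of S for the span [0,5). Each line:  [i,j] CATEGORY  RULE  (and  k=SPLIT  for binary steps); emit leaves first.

[0,1] S/(N/NP)  lex  "clearly"
[1,2] ((N/NP)/(S\NP))/S  lex  "a"
[2,3] S/NP  lex  "near"
[3,4] NP  lex  "bone"
[2,4] S  >  k=3
[1,4] (N/NP)/(S\NP)  >  k=2
[4,5] S\NP  lex  "with"
[1,5] N/NP  >  k=4
[0,5] S  >  k=1

[0,5] S   >
  [0,1] "clearly" : S/(N/NP)
  [1,5] N/NP   >
    [1,4] (N/NP)/(S\NP)   >
      [1,2] "a" : ((N/NP)/(S\NP))/S
      [2,4] S   >
        [2,3] "near" : S/NP
        [3,4] "bone" : NP
    [4,5] "with" : S\NP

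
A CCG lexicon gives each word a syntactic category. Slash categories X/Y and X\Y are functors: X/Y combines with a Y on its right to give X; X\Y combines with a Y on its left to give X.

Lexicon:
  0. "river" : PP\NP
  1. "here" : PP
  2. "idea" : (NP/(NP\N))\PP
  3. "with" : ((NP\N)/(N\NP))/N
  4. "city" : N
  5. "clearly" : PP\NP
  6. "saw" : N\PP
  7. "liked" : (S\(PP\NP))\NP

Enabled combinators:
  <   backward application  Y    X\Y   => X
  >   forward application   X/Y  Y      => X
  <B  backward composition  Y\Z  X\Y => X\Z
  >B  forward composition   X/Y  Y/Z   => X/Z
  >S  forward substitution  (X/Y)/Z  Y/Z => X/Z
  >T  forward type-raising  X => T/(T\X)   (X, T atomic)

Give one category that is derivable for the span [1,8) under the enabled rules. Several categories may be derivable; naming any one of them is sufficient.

S\(PP\NP)

[0,8] S   <
  [0,1] "river" : PP\NP
  [1,8] S\(PP\NP)   <
    [1,7] NP   >
      [1,3] NP/(NP\N)   <
        [1,2] "here" : PP
        [2,3] "idea" : (NP/(NP\N))\PP
      [3,7] NP\N   >
        [3,5] (NP\N)/(N\NP)   >
          [3,4] "with" : ((NP\N)/(N\NP))/N
          [4,5] "city" : N
        [5,7] N\NP   <B
          [5,6] "clearly" : PP\NP
          [6,7] "saw" : N\PP
    [7,8] "liked" : (S\(PP\NP))\NP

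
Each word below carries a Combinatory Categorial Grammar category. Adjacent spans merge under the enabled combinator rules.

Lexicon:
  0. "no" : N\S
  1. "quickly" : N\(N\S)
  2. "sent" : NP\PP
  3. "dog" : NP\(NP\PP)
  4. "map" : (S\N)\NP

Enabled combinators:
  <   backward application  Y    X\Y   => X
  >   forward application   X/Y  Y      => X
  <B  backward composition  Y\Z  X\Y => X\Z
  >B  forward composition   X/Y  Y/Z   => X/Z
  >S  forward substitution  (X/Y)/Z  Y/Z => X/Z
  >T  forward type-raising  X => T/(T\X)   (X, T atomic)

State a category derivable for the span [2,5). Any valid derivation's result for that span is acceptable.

S\N

[0,5] S   <
  [0,2] N   <
    [0,1] "no" : N\S
    [1,2] "quickly" : N\(N\S)
  [2,5] S\N   <
    [2,4] NP   <
      [2,3] "sent" : NP\PP
      [3,4] "dog" : NP\(NP\PP)
    [4,5] "map" : (S\N)\NP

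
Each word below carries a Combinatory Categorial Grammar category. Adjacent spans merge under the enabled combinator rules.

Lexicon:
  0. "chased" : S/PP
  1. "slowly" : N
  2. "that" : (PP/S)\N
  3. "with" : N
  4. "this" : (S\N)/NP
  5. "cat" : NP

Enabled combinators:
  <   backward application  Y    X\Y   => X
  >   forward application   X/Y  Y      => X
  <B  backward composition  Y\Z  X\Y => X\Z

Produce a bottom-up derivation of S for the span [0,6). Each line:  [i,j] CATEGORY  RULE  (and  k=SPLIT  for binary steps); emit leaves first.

[0,1] S/PP  lex  "chased"
[1,2] N  lex  "slowly"
[2,3] (PP/S)\N  lex  "that"
[1,3] PP/S  <  k=2
[3,4] N  lex  "with"
[4,5] (S\N)/NP  lex  "this"
[5,6] NP  lex  "cat"
[4,6] S\N  >  k=5
[3,6] S  <  k=4
[1,6] PP  >  k=3
[0,6] S  >  k=1

[0,6] S   >
  [0,1] "chased" : S/PP
  [1,6] PP   >
    [1,3] PP/S   <
      [1,2] "slowly" : N
      [2,3] "that" : (PP/S)\N
    [3,6] S   <
      [3,4] "with" : N
      [4,6] S\N   >
        [4,5] "this" : (S\N)/NP
        [5,6] "cat" : NP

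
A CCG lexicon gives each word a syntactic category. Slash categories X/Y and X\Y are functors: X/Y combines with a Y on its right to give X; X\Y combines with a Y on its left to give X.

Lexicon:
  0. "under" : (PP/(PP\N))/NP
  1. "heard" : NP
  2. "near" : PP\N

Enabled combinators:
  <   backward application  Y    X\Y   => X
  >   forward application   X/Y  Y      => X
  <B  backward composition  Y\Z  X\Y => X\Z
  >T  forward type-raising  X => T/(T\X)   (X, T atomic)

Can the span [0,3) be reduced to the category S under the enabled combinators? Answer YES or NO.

(PP/(PP\N))/NP NP PP\N
CKY chart[0,3] = {N/(N\PP), NP/(NP\PP), PP, PP/(PP\PP), S/(S\PP)}; S ∉ chart

NO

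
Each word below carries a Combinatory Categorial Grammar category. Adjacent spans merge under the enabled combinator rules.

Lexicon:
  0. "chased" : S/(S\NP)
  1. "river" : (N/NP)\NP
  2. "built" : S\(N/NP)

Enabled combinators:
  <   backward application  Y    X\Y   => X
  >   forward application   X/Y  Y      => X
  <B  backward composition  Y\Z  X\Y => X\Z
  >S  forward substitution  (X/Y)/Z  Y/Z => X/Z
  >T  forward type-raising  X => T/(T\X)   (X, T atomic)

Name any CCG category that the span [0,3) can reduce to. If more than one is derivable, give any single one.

[0,3] S   >
  [0,1] "chased" : S/(S\NP)
  [1,3] S\NP   <B
    [1,2] "river" : (N/NP)\NP
    [2,3] "built" : S\(N/NP)

S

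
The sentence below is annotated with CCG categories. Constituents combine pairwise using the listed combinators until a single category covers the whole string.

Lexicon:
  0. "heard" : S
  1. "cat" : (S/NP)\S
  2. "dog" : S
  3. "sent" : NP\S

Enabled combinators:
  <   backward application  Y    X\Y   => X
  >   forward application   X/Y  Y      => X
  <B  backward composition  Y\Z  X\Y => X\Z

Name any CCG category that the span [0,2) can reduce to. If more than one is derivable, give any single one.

[0,4] S   >
  [0,2] S/NP   <
    [0,1] "heard" : S
    [1,2] "cat" : (S/NP)\S
  [2,4] NP   <
    [2,3] "dog" : S
    [3,4] "sent" : NP\S

S/NP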